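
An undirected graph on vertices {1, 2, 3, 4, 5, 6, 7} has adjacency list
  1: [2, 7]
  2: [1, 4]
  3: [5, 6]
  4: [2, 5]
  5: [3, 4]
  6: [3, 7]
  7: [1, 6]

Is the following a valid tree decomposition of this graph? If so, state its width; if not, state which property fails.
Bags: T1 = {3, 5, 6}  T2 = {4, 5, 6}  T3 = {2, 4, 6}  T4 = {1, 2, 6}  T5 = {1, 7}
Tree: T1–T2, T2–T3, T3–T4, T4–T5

No — edge (6,7) lies in no bag.

A tree decomposition must satisfy three properties: every vertex lies in some bag; for every edge, both endpoints lie together in some bag; and for every vertex, the bags containing it form a connected subtree. Here edge (6,7) lies in no bag, so the decomposition is invalid.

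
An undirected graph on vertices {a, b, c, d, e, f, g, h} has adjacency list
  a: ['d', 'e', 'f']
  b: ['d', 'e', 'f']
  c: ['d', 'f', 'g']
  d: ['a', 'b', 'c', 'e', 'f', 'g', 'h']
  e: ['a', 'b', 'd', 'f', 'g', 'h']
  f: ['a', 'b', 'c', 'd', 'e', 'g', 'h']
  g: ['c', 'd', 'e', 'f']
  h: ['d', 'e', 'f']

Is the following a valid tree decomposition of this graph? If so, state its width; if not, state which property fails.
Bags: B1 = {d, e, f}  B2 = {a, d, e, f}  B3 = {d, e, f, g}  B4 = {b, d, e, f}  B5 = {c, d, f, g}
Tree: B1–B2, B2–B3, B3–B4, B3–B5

No — vertex h appears in no bag.

A tree decomposition must satisfy three properties: every vertex lies in some bag; for every edge, both endpoints lie together in some bag; and for every vertex, the bags containing it form a connected subtree. Here vertex h appears in no bag, so the decomposition is invalid.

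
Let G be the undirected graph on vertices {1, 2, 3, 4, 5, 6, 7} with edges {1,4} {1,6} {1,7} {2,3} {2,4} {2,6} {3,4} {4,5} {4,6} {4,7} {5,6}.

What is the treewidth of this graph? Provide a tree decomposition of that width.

Treewidth 2.
One optimal decomposition is:
Bags: B1 = {2, 4, 6}  B2 = {1, 4, 6}  B3 = {4, 5, 6}  B4 = {2, 3, 4}  B5 = {1, 4, 7}
Tree: B1–B2, B1–B3, B1–B4, B2–B5

The largest bag has 3 vertices, giving width 2; this decomposition certifies tw(G) ≤ 2. For the lower bound, the 3 vertices {2, 3, 4} are pairwise adjacent, and any tree decomposition puts a clique entirely inside one bag — forcing width ≥ 2. Therefore the treewidth is 2.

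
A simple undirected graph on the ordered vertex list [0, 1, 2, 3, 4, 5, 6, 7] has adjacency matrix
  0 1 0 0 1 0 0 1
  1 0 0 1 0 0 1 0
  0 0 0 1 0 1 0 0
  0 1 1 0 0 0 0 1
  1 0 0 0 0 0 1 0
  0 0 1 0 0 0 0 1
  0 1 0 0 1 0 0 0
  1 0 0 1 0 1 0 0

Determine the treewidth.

2

A width-2 tree decomposition is:
Bags: B1 = {1, 4, 6}  B2 = {0, 1, 4}  B3 = {0, 1, 3}  B4 = {0, 3, 7}  B5 = {2, 3, 7}  B6 = {2, 5, 7}
Tree: B1–B2, B2–B3, B3–B4, B4–B5, B5–B6
Each bag holds 3 vertices, so the decomposition has width 2, which upper-bounds the treewidth. For the lower bound, G contains the cycle 6–4–0–1–6, so G is not a forest; only forests have treewidth ≤ 1, hence tw(G) ≥ 2. Therefore the treewidth is 2.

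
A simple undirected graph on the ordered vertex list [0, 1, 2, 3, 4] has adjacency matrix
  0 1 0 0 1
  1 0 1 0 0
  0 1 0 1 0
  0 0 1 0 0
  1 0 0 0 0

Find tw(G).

A width-1 tree decomposition is:
Bags: B1 = {2, 3}  B2 = {1, 2}  B3 = {0, 1}  B4 = {0, 4}
Tree: B1–B2, B2–B3, B3–B4
The largest bag has 2 vertices, giving width 1; this decomposition certifies tw(G) ≤ 1. Since G has at least one edge (e.g. 3–2), it is not an edgeless graph, so tw(G) ≥ 1. The upper and lower bounds meet at 1, so that is the treewidth.

1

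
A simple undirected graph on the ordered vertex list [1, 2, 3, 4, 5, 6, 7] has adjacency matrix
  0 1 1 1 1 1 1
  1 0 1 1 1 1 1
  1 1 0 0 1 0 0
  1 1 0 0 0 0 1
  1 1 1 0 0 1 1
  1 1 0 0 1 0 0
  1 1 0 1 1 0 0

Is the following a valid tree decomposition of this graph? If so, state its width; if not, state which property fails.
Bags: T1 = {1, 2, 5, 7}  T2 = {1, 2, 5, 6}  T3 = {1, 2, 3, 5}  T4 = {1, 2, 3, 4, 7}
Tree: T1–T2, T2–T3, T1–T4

A tree decomposition must satisfy three properties: every vertex lies in some bag; for every edge, both endpoints lie together in some bag; and for every vertex, the bags containing it form a connected subtree. Here bags containing vertex 3 are not connected in the tree, so the decomposition is invalid.

No — bags containing vertex 3 are not connected in the tree.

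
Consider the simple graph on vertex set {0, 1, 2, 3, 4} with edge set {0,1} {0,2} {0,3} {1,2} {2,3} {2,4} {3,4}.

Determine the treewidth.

2

A width-2 tree decomposition is:
Bags: B1 = {0, 1, 2}  B2 = {0, 2, 3}  B3 = {2, 3, 4}
Tree: B1–B2, B2–B3
Every bag has size at most 3, so the width is 3 − 1 = 2 and tw(G) ≤ 2. Conversely, {0, 1, 2} is a clique of size 3, and the vertices of any clique must share a bag in every tree decomposition; so some bag has ≥ 3 vertices and tw(G) ≥ 2. Therefore the treewidth is 2.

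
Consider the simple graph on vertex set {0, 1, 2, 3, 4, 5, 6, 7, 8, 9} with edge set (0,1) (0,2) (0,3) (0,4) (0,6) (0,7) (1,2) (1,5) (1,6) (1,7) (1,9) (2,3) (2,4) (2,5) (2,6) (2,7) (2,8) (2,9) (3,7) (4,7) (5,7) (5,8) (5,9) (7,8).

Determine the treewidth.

A width-3 tree decomposition is:
Bags: B1 = {1, 2, 5, 7}  B2 = {0, 1, 2, 7}  B3 = {1, 2, 5, 9}  B4 = {0, 2, 4, 7}  B5 = {0, 1, 2, 6}  B6 = {2, 5, 7, 8}  B7 = {0, 2, 3, 7}
Tree: B1–B2, B1–B3, B2–B4, B2–B5, B1–B6, B4–B7
Each bag holds 4 vertices, so the decomposition has width 3, which upper-bounds the treewidth. Conversely, {1, 2, 5, 9} is a clique of size 4, and the vertices of any clique must share a bag in every tree decomposition; so some bag has ≥ 4 vertices and tw(G) ≥ 3. Combining the bounds, tw(G) = 3.

3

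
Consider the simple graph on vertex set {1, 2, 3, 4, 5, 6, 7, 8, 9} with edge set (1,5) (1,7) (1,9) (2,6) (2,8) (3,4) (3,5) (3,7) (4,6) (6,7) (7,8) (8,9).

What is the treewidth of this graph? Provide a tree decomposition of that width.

Treewidth 3.
One optimal decomposition is:
Bags: B1 = {3, 4, 5, 6}  B2 = {3, 5, 6, 7}  B3 = {1, 5, 6, 7}  B4 = {1, 2, 6, 7}  B5 = {1, 2, 7, 8}  B6 = {1, 2, 8, 9}
Tree: B1–B2, B2–B3, B3–B4, B4–B5, B5–B6

The largest bag has 4 vertices, giving width 3; this decomposition certifies tw(G) ≤ 3. For the lower bound: the 4 vertex sets {3,4,5}, {6}, {7}, {1,2,8,9} are disjoint, each induces a connected subgraph, and every pair is joined by at least one edge of G. Contracting each set to a single vertex therefore yields K_{4} as a minor, and since treewidth is minor-monotone, tw(G) ≥ tw(K_{4}) = 3. Combining the bounds, tw(G) = 3.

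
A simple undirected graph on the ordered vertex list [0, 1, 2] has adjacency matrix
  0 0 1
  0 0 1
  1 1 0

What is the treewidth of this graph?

1

A width-1 tree decomposition is:
Bags: B1 = {0, 2}  B2 = {1, 2}
Tree: B1–B2
Every bag has size at most 2, so the width is 2 − 1 = 1 and tw(G) ≤ 1. Since G has at least one edge (e.g. 0–2), it is not an edgeless graph, so tw(G) ≥ 1. Combining the bounds, tw(G) = 1.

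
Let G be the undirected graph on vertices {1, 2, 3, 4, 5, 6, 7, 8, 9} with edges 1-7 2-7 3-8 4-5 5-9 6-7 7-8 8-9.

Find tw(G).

1

A width-1 tree decomposition is:
Bags: B1 = {6, 7}  B2 = {7, 8}  B3 = {2, 7}  B4 = {3, 8}  B5 = {8, 9}  B6 = {5, 9}  B7 = {1, 7}  B8 = {4, 5}
Tree: B1–B2, B1–B3, B2–B4, B2–B5, B5–B6, B2–B7, B6–B8
The largest bag has 2 vertices, giving width 1; this decomposition certifies tw(G) ≤ 1. Since G has at least one edge (e.g. 7–6), it is not an edgeless graph, so tw(G) ≥ 1. The upper and lower bounds meet at 1, so that is the treewidth.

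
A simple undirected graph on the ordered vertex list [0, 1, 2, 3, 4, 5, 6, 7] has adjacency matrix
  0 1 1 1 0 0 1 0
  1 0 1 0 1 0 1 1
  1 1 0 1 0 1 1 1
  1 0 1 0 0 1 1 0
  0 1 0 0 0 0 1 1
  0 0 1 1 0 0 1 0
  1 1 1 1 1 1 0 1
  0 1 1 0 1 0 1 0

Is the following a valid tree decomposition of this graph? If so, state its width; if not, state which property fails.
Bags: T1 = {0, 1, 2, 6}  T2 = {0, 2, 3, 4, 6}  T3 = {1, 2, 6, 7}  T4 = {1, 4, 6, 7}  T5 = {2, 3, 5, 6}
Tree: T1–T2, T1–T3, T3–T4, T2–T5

A tree decomposition must satisfy three properties: every vertex lies in some bag; for every edge, both endpoints lie together in some bag; and for every vertex, the bags containing it form a connected subtree. Here bags containing vertex 4 are not connected in the tree, so the decomposition is invalid.

No — bags containing vertex 4 are not connected in the tree.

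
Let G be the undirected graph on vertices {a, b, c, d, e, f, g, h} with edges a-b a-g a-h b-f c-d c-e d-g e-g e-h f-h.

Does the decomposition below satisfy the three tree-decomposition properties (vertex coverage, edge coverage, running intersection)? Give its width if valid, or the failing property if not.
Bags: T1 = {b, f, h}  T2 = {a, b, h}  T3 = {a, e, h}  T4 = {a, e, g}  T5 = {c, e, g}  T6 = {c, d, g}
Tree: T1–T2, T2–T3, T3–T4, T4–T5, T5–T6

Yes; width 2.

Every vertex of G appears in some bag (union = {a, b, c, d, e, f, g, h}); every edge is covered by a bag; and for each vertex v the set of bags containing v is connected in the bag tree. The decomposition is therefore valid. The largest bag has 3 vertices, so the width is 2.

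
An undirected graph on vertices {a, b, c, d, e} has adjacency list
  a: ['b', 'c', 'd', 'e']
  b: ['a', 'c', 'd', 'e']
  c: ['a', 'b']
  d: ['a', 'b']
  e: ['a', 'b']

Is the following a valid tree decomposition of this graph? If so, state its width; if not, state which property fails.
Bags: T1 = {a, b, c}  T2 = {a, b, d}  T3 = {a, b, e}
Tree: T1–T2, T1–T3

Every vertex of G appears in some bag (union = {a, b, c, d, e}); every edge is covered by a bag; and for each vertex v the set of bags containing v is connected in the bag tree. The decomposition is therefore valid. The largest bag has 3 vertices, so the width is 2.

Yes; width 2.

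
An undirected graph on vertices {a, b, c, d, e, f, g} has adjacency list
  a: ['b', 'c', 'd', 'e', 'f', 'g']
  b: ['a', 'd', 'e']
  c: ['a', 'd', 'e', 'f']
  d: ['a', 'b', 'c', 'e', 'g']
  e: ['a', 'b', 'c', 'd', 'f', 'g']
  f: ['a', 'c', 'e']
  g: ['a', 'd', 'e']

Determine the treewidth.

A width-3 tree decomposition is:
Bags: B1 = {a, d, e, g}  B2 = {a, b, d, e}  B3 = {a, c, d, e}  B4 = {a, c, e, f}
Tree: B1–B2, B1–B3, B3–B4
The largest bag has 4 vertices, giving width 3; this decomposition certifies tw(G) ≤ 3. For the lower bound, the 4 vertices {a, d, e, g} are pairwise adjacent, and any tree decomposition puts a clique entirely inside one bag — forcing width ≥ 3. Therefore the treewidth is 3.

3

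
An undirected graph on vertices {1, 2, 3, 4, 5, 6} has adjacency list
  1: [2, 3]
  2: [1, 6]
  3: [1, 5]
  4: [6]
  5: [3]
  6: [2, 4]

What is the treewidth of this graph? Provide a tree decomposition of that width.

Treewidth 1.
One optimal decomposition is:
Bags: B1 = {4, 6}  B2 = {2, 6}  B3 = {1, 2}  B4 = {1, 3}  B5 = {3, 5}
Tree: B1–B2, B2–B3, B3–B4, B4–B5

The largest bag has 2 vertices, giving width 1; this decomposition certifies tw(G) ≤ 1. G has an edge, so its treewidth is at least 1. Therefore the treewidth is 1.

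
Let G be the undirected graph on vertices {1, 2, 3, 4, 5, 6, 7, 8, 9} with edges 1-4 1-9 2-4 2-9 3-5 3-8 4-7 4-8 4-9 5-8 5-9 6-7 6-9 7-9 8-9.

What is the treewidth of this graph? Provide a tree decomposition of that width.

Treewidth 2.
One optimal decomposition is:
Bags: B1 = {5, 8, 9}  B2 = {3, 5, 8}  B3 = {4, 8, 9}  B4 = {1, 4, 9}  B5 = {2, 4, 9}  B6 = {4, 7, 9}  B7 = {6, 7, 9}
Tree: B1–B2, B1–B3, B3–B4, B4–B5, B4–B6, B6–B7

The largest bag has 3 vertices, giving width 2; this decomposition certifies tw(G) ≤ 2. For the lower bound, the 3 vertices {4, 8, 9} are pairwise adjacent, and any tree decomposition puts a clique entirely inside one bag — forcing width ≥ 2. Therefore the treewidth is 2.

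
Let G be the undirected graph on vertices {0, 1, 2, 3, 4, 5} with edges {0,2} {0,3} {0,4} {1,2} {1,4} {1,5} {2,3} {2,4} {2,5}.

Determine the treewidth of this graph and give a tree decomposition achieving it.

Every bag has size at most 3, so the width is 3 − 1 = 2 and tw(G) ≤ 2. On the other hand G contains the 3-clique {0, 2, 3}. A clique must lie in a single bag of any decomposition, so no decomposition can have width below 2. Therefore the treewidth is 2.

Treewidth 2.
Bags: B1 = {0, 2, 4}  B2 = {1, 2, 4}  B3 = {0, 2, 3}  B4 = {1, 2, 5}
Tree: B1–B2, B1–B3, B2–B4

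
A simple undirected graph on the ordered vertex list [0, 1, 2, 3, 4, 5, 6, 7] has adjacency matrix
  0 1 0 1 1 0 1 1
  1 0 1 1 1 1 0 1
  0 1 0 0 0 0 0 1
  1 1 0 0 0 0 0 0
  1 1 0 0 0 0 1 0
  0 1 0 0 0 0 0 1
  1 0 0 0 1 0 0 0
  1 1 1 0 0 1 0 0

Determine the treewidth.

2

A width-2 tree decomposition is:
Bags: B1 = {0, 1, 7}  B2 = {1, 2, 7}  B3 = {1, 5, 7}  B4 = {0, 1, 4}  B5 = {0, 1, 3}  B6 = {0, 4, 6}
Tree: B1–B2, B1–B3, B1–B4, B1–B5, B4–B6
Each bag holds 3 vertices, so the decomposition has width 2, which upper-bounds the treewidth. Conversely, {0, 1, 3} is a clique of size 3, and the vertices of any clique must share a bag in every tree decomposition; so some bag has ≥ 3 vertices and tw(G) ≥ 2. Therefore the treewidth is 2.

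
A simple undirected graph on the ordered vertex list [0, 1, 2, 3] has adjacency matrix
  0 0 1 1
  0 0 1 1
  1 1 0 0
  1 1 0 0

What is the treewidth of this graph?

2

A width-2 tree decomposition is:
Bags: B1 = {0, 1, 3}  B2 = {0, 1, 2}
Tree: B1–B2
The largest bag has 3 vertices, giving width 2; this decomposition certifies tw(G) ≤ 2. The edges 1–3–0–2–1 form a cycle, so G is not a tree and its treewidth is at least 2. Combining the bounds, tw(G) = 2.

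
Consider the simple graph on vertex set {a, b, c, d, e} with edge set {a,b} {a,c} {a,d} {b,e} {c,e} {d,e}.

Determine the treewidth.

2

A width-2 tree decomposition is:
Bags: B1 = {a, c, e}  B2 = {a, b, e}  B3 = {a, d, e}
Tree: B1–B2, B2–B3
The largest bag has 3 vertices, giving width 2; this decomposition certifies tw(G) ≤ 2. The edges c–a–b–e–c form a cycle, so G is not a tree and its treewidth is at least 2. Therefore the treewidth is 2.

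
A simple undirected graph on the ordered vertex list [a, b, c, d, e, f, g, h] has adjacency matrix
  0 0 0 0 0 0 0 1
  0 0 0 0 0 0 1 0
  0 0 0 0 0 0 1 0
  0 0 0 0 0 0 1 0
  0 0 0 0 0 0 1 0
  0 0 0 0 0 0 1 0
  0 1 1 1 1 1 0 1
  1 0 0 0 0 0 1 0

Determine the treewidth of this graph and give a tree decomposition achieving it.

Each bag holds 2 vertices, so the decomposition has width 1, which upper-bounds the treewidth. Any graph with an edge has treewidth ≥ 1, and G has the edge h–g. Hence tw(G) = 1 exactly.

Treewidth 1.
Bags: B1 = {g, h}  B2 = {a, h}  B3 = {b, g}  B4 = {c, g}  B5 = {d, g}  B6 = {e, g}  B7 = {f, g}
Tree: B1–B2, B1–B3, B1–B4, B4–B5, B1–B6, B4–B7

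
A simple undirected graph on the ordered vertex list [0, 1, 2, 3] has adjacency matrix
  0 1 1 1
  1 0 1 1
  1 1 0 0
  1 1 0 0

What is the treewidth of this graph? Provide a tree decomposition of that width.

Every bag has size at most 3, so the width is 3 − 1 = 2 and tw(G) ≤ 2. For the lower bound, the 3 vertices {0, 1, 2} are pairwise adjacent, and any tree decomposition puts a clique entirely inside one bag — forcing width ≥ 2. The upper and lower bounds meet at 2, so that is the treewidth.

Treewidth 2.
Bags: B1 = {0, 1, 2}  B2 = {0, 1, 3}
Tree: B1–B2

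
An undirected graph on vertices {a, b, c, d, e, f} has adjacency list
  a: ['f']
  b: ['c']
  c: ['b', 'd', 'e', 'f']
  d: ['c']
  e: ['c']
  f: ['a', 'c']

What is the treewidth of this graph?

1

A width-1 tree decomposition is:
Bags: B1 = {c, d}  B2 = {b, c}  B3 = {c, f}  B4 = {a, f}  B5 = {c, e}
Tree: B1–B2, B2–B3, B3–B4, B3–B5
The largest bag has 2 vertices, giving width 1; this decomposition certifies tw(G) ≤ 1. Since G has at least one edge (e.g. d–c), it is not an edgeless graph, so tw(G) ≥ 1. Therefore the treewidth is 1.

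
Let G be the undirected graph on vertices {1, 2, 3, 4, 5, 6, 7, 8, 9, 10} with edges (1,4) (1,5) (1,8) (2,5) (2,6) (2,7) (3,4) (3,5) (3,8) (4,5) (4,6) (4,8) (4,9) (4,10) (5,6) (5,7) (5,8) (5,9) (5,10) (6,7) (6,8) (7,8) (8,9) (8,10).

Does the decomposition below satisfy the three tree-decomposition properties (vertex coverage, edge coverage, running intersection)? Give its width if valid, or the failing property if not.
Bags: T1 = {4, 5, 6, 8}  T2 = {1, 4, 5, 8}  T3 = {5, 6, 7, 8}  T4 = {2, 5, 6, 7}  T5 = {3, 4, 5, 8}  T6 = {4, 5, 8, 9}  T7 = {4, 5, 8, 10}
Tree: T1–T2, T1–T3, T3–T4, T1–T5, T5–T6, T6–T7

Yes; width 3.

Checking the three conditions: (i) the bags cover all of {1, 2, 3, 4, 5, 6, 7, 8, 9, 10}; (ii) for each edge, some bag contains both endpoints; (iii) the bags containing any fixed vertex form a subtree. All hold, so the decomposition is valid with width 4 − 1 = 3.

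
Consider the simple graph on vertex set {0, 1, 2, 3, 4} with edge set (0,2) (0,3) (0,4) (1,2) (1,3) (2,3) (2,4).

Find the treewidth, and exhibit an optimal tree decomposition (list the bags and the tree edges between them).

Treewidth 2.
One optimal decomposition is:
Bags: B1 = {0, 2, 4}  B2 = {0, 2, 3}  B3 = {1, 2, 3}
Tree: B1–B2, B2–B3

The largest bag has 3 vertices, giving width 2; this decomposition certifies tw(G) ≤ 2. For the lower bound, the 3 vertices {0, 2, 3} are pairwise adjacent, and any tree decomposition puts a clique entirely inside one bag — forcing width ≥ 2. The upper and lower bounds meet at 2, so that is the treewidth.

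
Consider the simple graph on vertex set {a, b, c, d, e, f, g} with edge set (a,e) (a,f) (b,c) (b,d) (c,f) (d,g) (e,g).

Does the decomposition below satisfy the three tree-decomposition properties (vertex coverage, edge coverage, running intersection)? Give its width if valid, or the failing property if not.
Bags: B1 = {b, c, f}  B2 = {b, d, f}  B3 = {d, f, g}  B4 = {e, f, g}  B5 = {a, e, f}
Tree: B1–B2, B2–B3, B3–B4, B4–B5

Every vertex of G appears in some bag (union = {a, b, c, d, e, f, g}); every edge is covered by a bag; and for each vertex v the set of bags containing v is connected in the bag tree. The decomposition is therefore valid. The largest bag has 3 vertices, so the width is 2.

Yes; width 2.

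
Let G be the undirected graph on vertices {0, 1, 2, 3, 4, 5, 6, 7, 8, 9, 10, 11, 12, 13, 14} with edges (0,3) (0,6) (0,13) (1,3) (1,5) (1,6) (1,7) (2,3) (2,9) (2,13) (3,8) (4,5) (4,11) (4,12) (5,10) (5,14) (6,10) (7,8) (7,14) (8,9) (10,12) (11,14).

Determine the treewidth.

A width-3 tree decomposition is:
Bags: B1 = {4, 11, 12, 14}  B2 = {4, 5, 12, 14}  B3 = {5, 10, 12, 14}  B4 = {5, 7, 10, 14}  B5 = {1, 5, 7, 10}  B6 = {1, 6, 7, 10}  B7 = {1, 6, 7, 8}  B8 = {1, 3, 6, 8}  B9 = {0, 3, 6, 8}  B10 = {0, 3, 8, 9}  B11 = {0, 2, 3, 9}  B12 = {0, 2, 9, 13}
Tree: B1–B2, B2–B3, B3–B4, B4–B5, B5–B6, B6–B7, B7–B8, B8–B9, B9–B10, B10–B11, B11–B12
Every bag has size at most 4, so the width is 4 − 1 = 3 and tw(G) ≤ 3. For the lower bound: the 4 vertex sets {4,11,12}, {14}, {5}, {1,6,7,10} are disjoint, each induces a connected subgraph, and every pair is joined by at least one edge of G. Contracting each set to a single vertex therefore yields K_{4} as a minor, and since treewidth is minor-monotone, tw(G) ≥ tw(K_{4}) = 3. The upper and lower bounds meet at 3, so that is the treewidth.

3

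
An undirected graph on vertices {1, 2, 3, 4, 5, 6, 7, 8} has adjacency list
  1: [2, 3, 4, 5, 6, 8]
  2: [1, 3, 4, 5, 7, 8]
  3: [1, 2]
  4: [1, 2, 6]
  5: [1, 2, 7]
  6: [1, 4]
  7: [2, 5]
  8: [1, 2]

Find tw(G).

A width-2 tree decomposition is:
Bags: B1 = {1, 2, 5}  B2 = {1, 2, 4}  B3 = {2, 5, 7}  B4 = {1, 2, 8}  B5 = {1, 4, 6}  B6 = {1, 2, 3}
Tree: B1–B2, B1–B3, B2–B4, B2–B5, B1–B6
Each bag holds 3 vertices, so the decomposition has width 2, which upper-bounds the treewidth. For the lower bound, the 3 vertices {1, 2, 8} are pairwise adjacent, and any tree decomposition puts a clique entirely inside one bag — forcing width ≥ 2. Therefore the treewidth is 2.

2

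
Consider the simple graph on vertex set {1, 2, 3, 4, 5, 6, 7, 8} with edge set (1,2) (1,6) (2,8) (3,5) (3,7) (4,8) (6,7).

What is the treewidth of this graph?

A width-1 tree decomposition is:
Bags: B1 = {4, 8}  B2 = {2, 8}  B3 = {1, 2}  B4 = {1, 6}  B5 = {6, 7}  B6 = {3, 7}  B7 = {3, 5}
Tree: B1–B2, B2–B3, B3–B4, B4–B5, B5–B6, B6–B7
Each bag holds 2 vertices, so the decomposition has width 1, which upper-bounds the treewidth. Since G has at least one edge (e.g. 4–8), it is not an edgeless graph, so tw(G) ≥ 1. Combining the bounds, tw(G) = 1.

1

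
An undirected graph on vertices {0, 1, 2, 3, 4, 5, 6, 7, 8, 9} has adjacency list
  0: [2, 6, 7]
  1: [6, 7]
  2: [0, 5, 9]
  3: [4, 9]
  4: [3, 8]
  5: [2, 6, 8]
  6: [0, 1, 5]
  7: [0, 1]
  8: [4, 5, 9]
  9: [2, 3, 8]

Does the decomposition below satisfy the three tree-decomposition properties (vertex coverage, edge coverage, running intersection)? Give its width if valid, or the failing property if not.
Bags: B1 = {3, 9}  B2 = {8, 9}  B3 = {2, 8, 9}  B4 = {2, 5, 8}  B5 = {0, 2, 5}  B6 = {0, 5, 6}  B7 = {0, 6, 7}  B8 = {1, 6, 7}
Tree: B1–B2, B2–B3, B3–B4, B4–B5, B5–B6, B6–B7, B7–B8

A tree decomposition must satisfy three properties: every vertex lies in some bag; for every edge, both endpoints lie together in some bag; and for every vertex, the bags containing it form a connected subtree. Here vertex 4 appears in no bag, so the decomposition is invalid.

No — vertex 4 appears in no bag.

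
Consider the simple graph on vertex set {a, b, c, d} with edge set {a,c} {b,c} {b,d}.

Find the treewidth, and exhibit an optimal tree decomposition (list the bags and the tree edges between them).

The largest bag has 2 vertices, giving width 1; this decomposition certifies tw(G) ≤ 1. Any graph with an edge has treewidth ≥ 1, and G has the edge c–b. Therefore the treewidth is 1.

Treewidth 1.
One such decomposition:
Bags: B1 = {b, c}  B2 = {b, d}  B3 = {a, c}
Tree: B1–B2, B1–B3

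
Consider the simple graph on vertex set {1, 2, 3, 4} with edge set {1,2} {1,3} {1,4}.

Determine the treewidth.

1

A width-1 tree decomposition is:
Bags: B1 = {1, 3}  B2 = {1, 4}  B3 = {1, 2}
Tree: B1–B2, B1–B3
The largest bag has 2 vertices, giving width 1; this decomposition certifies tw(G) ≤ 1. Any graph with an edge has treewidth ≥ 1, and G has the edge 3–1. Combining the bounds, tw(G) = 1.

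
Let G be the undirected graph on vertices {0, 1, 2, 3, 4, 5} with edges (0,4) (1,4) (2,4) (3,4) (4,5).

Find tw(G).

1

A width-1 tree decomposition is:
Bags: B1 = {4, 5}  B2 = {0, 4}  B3 = {3, 4}  B4 = {2, 4}  B5 = {1, 4}
Tree: B1–B2, B1–B3, B2–B4, B2–B5
Every bag has size at most 2, so the width is 2 − 1 = 1 and tw(G) ≤ 1. G has an edge, so its treewidth is at least 1. The upper and lower bounds meet at 1, so that is the treewidth.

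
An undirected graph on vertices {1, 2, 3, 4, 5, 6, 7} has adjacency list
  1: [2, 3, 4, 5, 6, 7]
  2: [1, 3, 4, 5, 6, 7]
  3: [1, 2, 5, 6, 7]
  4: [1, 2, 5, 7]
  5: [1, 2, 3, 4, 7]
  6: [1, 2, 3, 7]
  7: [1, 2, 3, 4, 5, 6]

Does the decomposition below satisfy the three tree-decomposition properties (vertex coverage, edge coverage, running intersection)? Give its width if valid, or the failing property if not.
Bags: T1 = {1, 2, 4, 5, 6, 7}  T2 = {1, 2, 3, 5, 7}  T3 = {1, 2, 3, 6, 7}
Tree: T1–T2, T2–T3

A tree decomposition must satisfy three properties: every vertex lies in some bag; for every edge, both endpoints lie together in some bag; and for every vertex, the bags containing it form a connected subtree. Here bags containing vertex 6 are not connected in the tree, so the decomposition is invalid.

No — bags containing vertex 6 are not connected in the tree.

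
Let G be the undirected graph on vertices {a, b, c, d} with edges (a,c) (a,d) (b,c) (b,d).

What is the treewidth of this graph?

2

A width-2 tree decomposition is:
Bags: B1 = {b, c, d}  B2 = {a, c, d}
Tree: B1–B2
Each bag holds 3 vertices, so the decomposition has width 2, which upper-bounds the treewidth. The edges c–b–d–a–c form a cycle, so G is not a tree and its treewidth is at least 2. Therefore the treewidth is 2.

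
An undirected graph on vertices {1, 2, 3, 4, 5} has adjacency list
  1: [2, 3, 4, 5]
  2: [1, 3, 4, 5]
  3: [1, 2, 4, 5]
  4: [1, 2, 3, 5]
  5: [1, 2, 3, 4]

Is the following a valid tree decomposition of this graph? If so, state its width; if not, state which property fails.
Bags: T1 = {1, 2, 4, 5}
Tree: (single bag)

No — vertex 3 appears in no bag.

A tree decomposition must satisfy three properties: every vertex lies in some bag; for every edge, both endpoints lie together in some bag; and for every vertex, the bags containing it form a connected subtree. Here vertex 3 appears in no bag, so the decomposition is invalid.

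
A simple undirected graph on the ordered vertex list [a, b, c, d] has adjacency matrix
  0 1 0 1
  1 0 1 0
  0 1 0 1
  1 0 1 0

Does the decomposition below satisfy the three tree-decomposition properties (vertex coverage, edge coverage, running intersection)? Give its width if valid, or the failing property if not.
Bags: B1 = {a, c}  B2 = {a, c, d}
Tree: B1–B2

No — vertex b appears in no bag.

A tree decomposition must satisfy three properties: every vertex lies in some bag; for every edge, both endpoints lie together in some bag; and for every vertex, the bags containing it form a connected subtree. Here vertex b appears in no bag, so the decomposition is invalid.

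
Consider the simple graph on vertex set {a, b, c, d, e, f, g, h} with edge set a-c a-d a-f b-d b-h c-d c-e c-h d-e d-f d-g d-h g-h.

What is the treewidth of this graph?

2

A width-2 tree decomposition is:
Bags: B1 = {a, d, f}  B2 = {a, c, d}  B3 = {c, d, e}  B4 = {c, d, h}  B5 = {d, g, h}  B6 = {b, d, h}
Tree: B1–B2, B2–B3, B3–B4, B4–B5, B4–B6
Each bag holds 3 vertices, so the decomposition has width 2, which upper-bounds the treewidth. On the other hand G contains the 3-clique {a, c, d}. A clique must lie in a single bag of any decomposition, so no decomposition can have width below 2. Therefore the treewidth is 2.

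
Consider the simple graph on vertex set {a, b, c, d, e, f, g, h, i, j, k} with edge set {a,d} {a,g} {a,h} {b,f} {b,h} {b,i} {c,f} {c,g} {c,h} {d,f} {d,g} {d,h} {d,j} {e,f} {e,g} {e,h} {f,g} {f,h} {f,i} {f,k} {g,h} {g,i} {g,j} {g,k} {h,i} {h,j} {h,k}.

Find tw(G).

A width-3 tree decomposition is:
Bags: B1 = {d, g, h, j}  B2 = {a, d, g, h}  B3 = {d, f, g, h}  B4 = {f, g, h, i}  B5 = {c, f, g, h}  B6 = {b, f, h, i}  B7 = {f, g, h, k}  B8 = {e, f, g, h}
Tree: B1–B2, B2–B3, B3–B4, B3–B5, B4–B6, B5–B7, B5–B8
Every bag has size at most 4, so the width is 4 − 1 = 3 and tw(G) ≤ 3. For the lower bound, the 4 vertices {a, d, g, h} are pairwise adjacent, and any tree decomposition puts a clique entirely inside one bag — forcing width ≥ 3. The upper and lower bounds meet at 3, so that is the treewidth.

3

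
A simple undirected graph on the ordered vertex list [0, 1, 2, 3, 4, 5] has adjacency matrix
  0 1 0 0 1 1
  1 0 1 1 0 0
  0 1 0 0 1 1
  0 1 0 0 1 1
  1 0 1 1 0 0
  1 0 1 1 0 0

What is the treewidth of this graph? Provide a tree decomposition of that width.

The largest bag has 4 vertices, giving width 3; this decomposition certifies tw(G) ≤ 3. For the lower bound: the 4 vertex sets {2,4}, {1,3}, {5}, {0} are disjoint, each induces a connected subgraph, and every pair is joined by at least one edge of G. Contracting each set to a single vertex therefore yields K_{4} as a minor, and since treewidth is minor-monotone, tw(G) ≥ tw(K_{4}) = 3. Combining the bounds, tw(G) = 3.

Treewidth 3.
Bags: B1 = {1, 2, 4, 5}  B2 = {1, 3, 4, 5}  B3 = {0, 1, 4, 5}
Tree: B1–B2, B2–B3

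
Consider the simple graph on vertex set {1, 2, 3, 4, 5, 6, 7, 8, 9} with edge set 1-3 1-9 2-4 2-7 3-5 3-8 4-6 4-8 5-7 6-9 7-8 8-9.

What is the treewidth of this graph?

A width-3 tree decomposition is:
Bags: B1 = {2, 4, 6, 9}  B2 = {2, 4, 8, 9}  B3 = {2, 7, 8, 9}  B4 = {1, 7, 8, 9}  B5 = {1, 3, 7, 8}  B6 = {1, 3, 5, 7}
Tree: B1–B2, B2–B3, B3–B4, B4–B5, B5–B6
Every bag has size at most 4, so the width is 4 − 1 = 3 and tw(G) ≤ 3. For the lower bound: the 4 vertex sets {2,4,6}, {9}, {8}, {1,3,5,7} are disjoint, each induces a connected subgraph, and every pair is joined by at least one edge of G. Contracting each set to a single vertex therefore yields K_{4} as a minor, and since treewidth is minor-monotone, tw(G) ≥ tw(K_{4}) = 3. Hence tw(G) = 3 exactly.

3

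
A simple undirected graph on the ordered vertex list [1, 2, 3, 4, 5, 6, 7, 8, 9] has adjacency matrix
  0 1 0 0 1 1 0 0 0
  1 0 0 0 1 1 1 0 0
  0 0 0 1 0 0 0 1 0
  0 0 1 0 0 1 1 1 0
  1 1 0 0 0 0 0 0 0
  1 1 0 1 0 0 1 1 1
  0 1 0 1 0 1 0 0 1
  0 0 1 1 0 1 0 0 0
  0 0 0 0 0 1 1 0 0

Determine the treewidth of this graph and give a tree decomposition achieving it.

Each bag holds 3 vertices, so the decomposition has width 2, which upper-bounds the treewidth. For the lower bound, the 3 vertices {3, 4, 8} are pairwise adjacent, and any tree decomposition puts a clique entirely inside one bag — forcing width ≥ 2. Therefore the treewidth is 2.

Treewidth 2.
Bags: B1 = {1, 2, 6}  B2 = {2, 6, 7}  B3 = {1, 2, 5}  B4 = {6, 7, 9}  B5 = {4, 6, 7}  B6 = {4, 6, 8}  B7 = {3, 4, 8}
Tree: B1–B2, B1–B3, B2–B4, B4–B5, B5–B6, B6–B7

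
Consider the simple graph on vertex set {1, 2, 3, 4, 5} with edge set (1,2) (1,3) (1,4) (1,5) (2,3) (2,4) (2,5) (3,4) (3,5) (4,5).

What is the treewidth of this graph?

A width-4 tree decomposition is:
Bags: B1 = {1, 2, 3, 4, 5}
Tree: (single bag)
A single bag containing all 5 vertices is trivially a valid decomposition of width 4. Conversely, {1, 2, 3, 4, 5} is a clique of size 5, and the vertices of any clique must share a bag in every tree decomposition; so some bag has ≥ 5 vertices and tw(G) ≥ 4. The upper and lower bounds meet at 4, so that is the treewidth.

4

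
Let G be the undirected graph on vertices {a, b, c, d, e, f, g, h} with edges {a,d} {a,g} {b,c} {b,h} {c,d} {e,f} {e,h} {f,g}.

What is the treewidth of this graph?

A width-2 tree decomposition is:
Bags: B1 = {a, f, g}  B2 = {a, d, f}  B3 = {c, d, f}  B4 = {b, c, f}  B5 = {b, f, h}  B6 = {e, f, h}
Tree: B1–B2, B2–B3, B3–B4, B4–B5, B5–B6
Each bag holds 3 vertices, so the decomposition has width 2, which upper-bounds the treewidth. Since f–g–a–d–c–b–h–e–f is a cycle in G, G is not acyclic. Forests are exactly the graphs of treewidth ≤ 1, so tw(G) ≥ 2. Therefore the treewidth is 2.

2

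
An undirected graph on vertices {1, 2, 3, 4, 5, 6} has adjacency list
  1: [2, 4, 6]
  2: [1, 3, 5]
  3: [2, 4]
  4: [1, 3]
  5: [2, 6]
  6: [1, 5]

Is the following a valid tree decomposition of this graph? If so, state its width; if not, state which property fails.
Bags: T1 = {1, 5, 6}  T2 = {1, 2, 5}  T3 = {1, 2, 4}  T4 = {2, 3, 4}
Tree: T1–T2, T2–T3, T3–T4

Every vertex of G appears in some bag (union = {1, 2, 3, 4, 5, 6}); every edge is covered by a bag; and for each vertex v the set of bags containing v is connected in the bag tree. The decomposition is therefore valid. The largest bag has 3 vertices, so the width is 2.

Yes; width 2.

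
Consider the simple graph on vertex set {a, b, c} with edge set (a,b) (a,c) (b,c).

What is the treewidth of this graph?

2

A width-2 tree decomposition is:
Bags: B1 = {a, b, c}
Tree: (single bag)
With just one bag of size 3, the width is 3 − 1 = 2, so tw(G) ≤ 2. For the lower bound, the 3 vertices {a, b, c} are pairwise adjacent, and any tree decomposition puts a clique entirely inside one bag — forcing width ≥ 2. Therefore the treewidth is 2.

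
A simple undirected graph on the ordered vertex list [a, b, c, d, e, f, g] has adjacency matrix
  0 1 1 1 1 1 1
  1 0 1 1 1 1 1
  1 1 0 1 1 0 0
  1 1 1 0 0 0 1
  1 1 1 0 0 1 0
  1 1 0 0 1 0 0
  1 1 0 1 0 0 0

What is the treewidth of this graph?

3

A width-3 tree decomposition is:
Bags: B1 = {a, b, c, d}  B2 = {a, b, d, g}  B3 = {a, b, c, e}  B4 = {a, b, e, f}
Tree: B1–B2, B1–B3, B3–B4
The largest bag has 4 vertices, giving width 3; this decomposition certifies tw(G) ≤ 3. On the other hand G contains the 4-clique {a, b, d, g}. A clique must lie in a single bag of any decomposition, so no decomposition can have width below 3. Hence tw(G) = 3 exactly.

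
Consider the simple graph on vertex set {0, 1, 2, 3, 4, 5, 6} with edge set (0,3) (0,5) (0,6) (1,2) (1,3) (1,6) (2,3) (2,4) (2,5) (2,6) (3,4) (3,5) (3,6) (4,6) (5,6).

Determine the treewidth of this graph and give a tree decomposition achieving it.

Treewidth 3.
Bags: B1 = {2, 3, 5, 6}  B2 = {1, 2, 3, 6}  B3 = {0, 3, 5, 6}  B4 = {2, 3, 4, 6}
Tree: B1–B2, B1–B3, B1–B4

The largest bag has 4 vertices, giving width 3; this decomposition certifies tw(G) ≤ 3. Conversely, {0, 3, 5, 6} is a clique of size 4, and the vertices of any clique must share a bag in every tree decomposition; so some bag has ≥ 4 vertices and tw(G) ≥ 3. The upper and lower bounds meet at 3, so that is the treewidth.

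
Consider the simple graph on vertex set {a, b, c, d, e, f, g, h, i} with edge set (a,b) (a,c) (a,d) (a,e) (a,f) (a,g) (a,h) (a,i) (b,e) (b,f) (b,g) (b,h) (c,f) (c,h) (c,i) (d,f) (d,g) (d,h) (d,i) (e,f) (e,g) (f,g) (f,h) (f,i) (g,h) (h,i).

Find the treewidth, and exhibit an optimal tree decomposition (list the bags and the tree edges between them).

The largest bag has 5 vertices, giving width 4; this decomposition certifies tw(G) ≤ 4. Conversely, {a, b, e, f, g} is a clique of size 5, and the vertices of any clique must share a bag in every tree decomposition; so some bag has ≥ 5 vertices and tw(G) ≥ 4. Combining the bounds, tw(G) = 4.

Treewidth 4.
Bags: B1 = {a, d, f, g, h}  B2 = {a, d, f, h, i}  B3 = {a, b, f, g, h}  B4 = {a, c, f, h, i}  B5 = {a, b, e, f, g}
Tree: B1–B2, B1–B3, B2–B4, B3–B5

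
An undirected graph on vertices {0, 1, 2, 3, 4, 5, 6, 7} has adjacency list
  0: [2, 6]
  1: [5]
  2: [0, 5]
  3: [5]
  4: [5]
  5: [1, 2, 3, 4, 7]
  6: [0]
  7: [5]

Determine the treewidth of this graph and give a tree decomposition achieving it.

The largest bag has 2 vertices, giving width 1; this decomposition certifies tw(G) ≤ 1. Since G has at least one edge (e.g. 6–0), it is not an edgeless graph, so tw(G) ≥ 1. Therefore the treewidth is 1.

Treewidth 1.
One such decomposition:
Bags: B1 = {0, 6}  B2 = {0, 2}  B3 = {2, 5}  B4 = {5, 7}  B5 = {4, 5}  B6 = {1, 5}  B7 = {3, 5}
Tree: B1–B2, B2–B3, B3–B4, B4–B5, B3–B6, B6–B7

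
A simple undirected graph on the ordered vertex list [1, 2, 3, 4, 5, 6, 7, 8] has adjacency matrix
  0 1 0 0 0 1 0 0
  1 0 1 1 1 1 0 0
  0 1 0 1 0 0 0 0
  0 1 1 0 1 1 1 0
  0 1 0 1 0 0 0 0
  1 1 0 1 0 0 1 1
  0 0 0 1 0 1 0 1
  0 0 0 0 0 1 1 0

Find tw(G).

2

A width-2 tree decomposition is:
Bags: B1 = {2, 4, 5}  B2 = {2, 4, 6}  B3 = {2, 3, 4}  B4 = {4, 6, 7}  B5 = {1, 2, 6}  B6 = {6, 7, 8}
Tree: B1–B2, B1–B3, B2–B4, B2–B5, B4–B6
Every bag has size at most 3, so the width is 3 − 1 = 2 and tw(G) ≤ 2. On the other hand G contains the 3-clique {6, 7, 8}. A clique must lie in a single bag of any decomposition, so no decomposition can have width below 2. Therefore the treewidth is 2.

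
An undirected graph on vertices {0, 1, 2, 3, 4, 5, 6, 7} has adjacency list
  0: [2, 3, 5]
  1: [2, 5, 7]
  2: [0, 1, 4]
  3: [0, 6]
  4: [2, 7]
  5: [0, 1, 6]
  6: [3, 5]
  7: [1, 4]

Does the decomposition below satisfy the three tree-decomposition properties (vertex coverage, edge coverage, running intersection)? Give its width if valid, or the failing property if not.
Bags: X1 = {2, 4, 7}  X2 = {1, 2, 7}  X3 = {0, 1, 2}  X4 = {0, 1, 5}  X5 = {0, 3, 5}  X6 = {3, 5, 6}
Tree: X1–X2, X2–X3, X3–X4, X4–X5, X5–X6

Yes; width 2.

Vertex coverage: the bags together contain {0, 1, 2, 3, 4, 5, 6, 7}, the full vertex set. Edge coverage: each edge of G has both endpoints in at least one bag. Running intersection: for every vertex, the bags containing it form a connected subtree. All three properties hold, so this is a valid tree decomposition of width max|bag| − 1 = 2, and hence tw(G) ≤ 2.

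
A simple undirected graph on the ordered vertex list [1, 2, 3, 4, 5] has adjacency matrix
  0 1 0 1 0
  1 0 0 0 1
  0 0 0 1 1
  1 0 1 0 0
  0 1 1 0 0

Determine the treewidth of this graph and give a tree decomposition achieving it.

Every bag has size at most 3, so the width is 3 − 1 = 2 and tw(G) ≤ 2. The edges 5–2–1–4–3–5 form a cycle, so G is not a tree and its treewidth is at least 2. Therefore the treewidth is 2.

Treewidth 2.
Bags: B1 = {1, 2, 5}  B2 = {1, 4, 5}  B3 = {3, 4, 5}
Tree: B1–B2, B2–B3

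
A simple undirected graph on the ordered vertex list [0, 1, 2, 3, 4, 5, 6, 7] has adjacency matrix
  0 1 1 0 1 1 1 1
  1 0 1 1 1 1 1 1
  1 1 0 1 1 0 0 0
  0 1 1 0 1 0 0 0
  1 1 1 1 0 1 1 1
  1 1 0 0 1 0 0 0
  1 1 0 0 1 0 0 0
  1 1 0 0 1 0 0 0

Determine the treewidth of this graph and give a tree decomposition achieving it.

Treewidth 3.
One such decomposition:
Bags: B1 = {0, 1, 4, 5}  B2 = {0, 1, 2, 4}  B3 = {0, 1, 4, 6}  B4 = {1, 2, 3, 4}  B5 = {0, 1, 4, 7}
Tree: B1–B2, B1–B3, B2–B4, B3–B5

Every bag has size at most 4, so the width is 4 − 1 = 3 and tw(G) ≤ 3. Conversely, {0, 1, 2, 4} is a clique of size 4, and the vertices of any clique must share a bag in every tree decomposition; so some bag has ≥ 4 vertices and tw(G) ≥ 3. The upper and lower bounds meet at 3, so that is the treewidth.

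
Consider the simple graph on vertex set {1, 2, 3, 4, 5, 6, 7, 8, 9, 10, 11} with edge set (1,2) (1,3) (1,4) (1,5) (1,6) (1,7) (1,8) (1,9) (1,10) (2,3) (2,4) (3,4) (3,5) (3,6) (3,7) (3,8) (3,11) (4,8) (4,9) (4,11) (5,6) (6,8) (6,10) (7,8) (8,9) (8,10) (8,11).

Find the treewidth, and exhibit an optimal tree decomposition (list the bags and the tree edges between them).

Treewidth 3.
One such decomposition:
Bags: B1 = {1, 3, 4, 8}  B2 = {1, 3, 6, 8}  B3 = {1, 2, 3, 4}  B4 = {1, 4, 8, 9}  B5 = {3, 4, 8, 11}  B6 = {1, 3, 5, 6}  B7 = {1, 6, 8, 10}  B8 = {1, 3, 7, 8}
Tree: B1–B2, B1–B3, B1–B4, B1–B5, B2–B6, B2–B7, B1–B8

The largest bag has 4 vertices, giving width 3; this decomposition certifies tw(G) ≤ 3. On the other hand G contains the 4-clique {1, 4, 8, 9}. A clique must lie in a single bag of any decomposition, so no decomposition can have width below 3. Therefore the treewidth is 3.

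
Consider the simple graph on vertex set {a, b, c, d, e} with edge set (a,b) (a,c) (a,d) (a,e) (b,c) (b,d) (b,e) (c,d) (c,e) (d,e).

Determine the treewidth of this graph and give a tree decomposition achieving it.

Treewidth 4.
Bags: B1 = {a, b, c, d, e}
Tree: (single bag)

With just one bag of size 5, the width is 5 − 1 = 4, so tw(G) ≤ 4. On the other hand G contains the 5-clique {a, b, c, d, e}. A clique must lie in a single bag of any decomposition, so no decomposition can have width below 4. Combining the bounds, tw(G) = 4.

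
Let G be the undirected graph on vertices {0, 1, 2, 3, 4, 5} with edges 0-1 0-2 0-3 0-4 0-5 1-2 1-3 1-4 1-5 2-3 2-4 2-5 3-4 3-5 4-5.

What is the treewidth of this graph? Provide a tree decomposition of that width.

With just one bag of size 6, the width is 6 − 1 = 5, so tw(G) ≤ 5. Conversely, {0, 1, 2, 3, 4, 5} is a clique of size 6, and the vertices of any clique must share a bag in every tree decomposition; so some bag has ≥ 6 vertices and tw(G) ≥ 5. Combining the bounds, tw(G) = 5.

Treewidth 5.
Bags: B1 = {0, 1, 2, 3, 4, 5}
Tree: (single bag)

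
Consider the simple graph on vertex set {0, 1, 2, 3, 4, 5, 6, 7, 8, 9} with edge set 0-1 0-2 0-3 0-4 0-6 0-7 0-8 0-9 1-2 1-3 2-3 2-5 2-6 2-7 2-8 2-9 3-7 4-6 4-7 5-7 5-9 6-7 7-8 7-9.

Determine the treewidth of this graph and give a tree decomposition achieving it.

Treewidth 3.
One optimal decomposition is:
Bags: B1 = {0, 2, 7, 9}  B2 = {0, 2, 3, 7}  B3 = {2, 5, 7, 9}  B4 = {0, 2, 7, 8}  B5 = {0, 1, 2, 3}  B6 = {0, 2, 6, 7}  B7 = {0, 4, 6, 7}
Tree: B1–B2, B1–B3, B1–B4, B2–B5, B1–B6, B6–B7

Every bag has size at most 4, so the width is 4 − 1 = 3 and tw(G) ≤ 3. Conversely, {0, 1, 2, 3} is a clique of size 4, and the vertices of any clique must share a bag in every tree decomposition; so some bag has ≥ 4 vertices and tw(G) ≥ 3. Combining the bounds, tw(G) = 3.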